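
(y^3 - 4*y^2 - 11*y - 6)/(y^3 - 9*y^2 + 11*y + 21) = (y^2 - 5*y - 6)/(y^2 - 10*y + 21)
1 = 1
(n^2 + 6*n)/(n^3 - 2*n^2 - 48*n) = 1/(n - 8)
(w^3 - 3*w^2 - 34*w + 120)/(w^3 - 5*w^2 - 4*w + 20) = (w^2 + 2*w - 24)/(w^2 - 4)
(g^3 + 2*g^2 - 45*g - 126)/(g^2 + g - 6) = (g^2 - g - 42)/(g - 2)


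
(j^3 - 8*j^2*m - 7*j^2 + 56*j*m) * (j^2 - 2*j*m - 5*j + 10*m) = j^5 - 10*j^4*m - 12*j^4 + 16*j^3*m^2 + 120*j^3*m + 35*j^3 - 192*j^2*m^2 - 350*j^2*m + 560*j*m^2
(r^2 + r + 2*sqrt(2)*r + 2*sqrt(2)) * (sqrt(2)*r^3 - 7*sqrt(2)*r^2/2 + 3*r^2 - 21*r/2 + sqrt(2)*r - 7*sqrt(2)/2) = sqrt(2)*r^5 - 5*sqrt(2)*r^4/2 + 7*r^4 - 35*r^3/2 + 7*sqrt(2)*r^3/2 - 35*sqrt(2)*r^2/2 - 41*r^2/2 - 49*sqrt(2)*r/2 - 10*r - 14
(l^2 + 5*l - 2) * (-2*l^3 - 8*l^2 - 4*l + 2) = -2*l^5 - 18*l^4 - 40*l^3 - 2*l^2 + 18*l - 4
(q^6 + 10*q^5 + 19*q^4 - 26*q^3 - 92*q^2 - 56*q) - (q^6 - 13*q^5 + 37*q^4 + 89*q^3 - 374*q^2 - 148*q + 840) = 23*q^5 - 18*q^4 - 115*q^3 + 282*q^2 + 92*q - 840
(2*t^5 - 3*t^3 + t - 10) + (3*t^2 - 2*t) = 2*t^5 - 3*t^3 + 3*t^2 - t - 10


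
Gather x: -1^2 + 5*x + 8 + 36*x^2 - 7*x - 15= 36*x^2 - 2*x - 8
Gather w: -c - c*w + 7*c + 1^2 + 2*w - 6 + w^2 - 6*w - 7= 6*c + w^2 + w*(-c - 4) - 12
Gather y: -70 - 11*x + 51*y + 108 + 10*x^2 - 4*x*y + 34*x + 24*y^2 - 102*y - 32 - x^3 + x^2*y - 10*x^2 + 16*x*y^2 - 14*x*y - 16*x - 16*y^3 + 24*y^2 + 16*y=-x^3 + 7*x - 16*y^3 + y^2*(16*x + 48) + y*(x^2 - 18*x - 35) + 6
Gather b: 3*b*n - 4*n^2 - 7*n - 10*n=3*b*n - 4*n^2 - 17*n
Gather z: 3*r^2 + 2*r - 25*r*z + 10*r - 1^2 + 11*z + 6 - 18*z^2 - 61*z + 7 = 3*r^2 + 12*r - 18*z^2 + z*(-25*r - 50) + 12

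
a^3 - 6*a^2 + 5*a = a*(a - 5)*(a - 1)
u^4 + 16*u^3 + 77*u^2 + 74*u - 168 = (u - 1)*(u + 4)*(u + 6)*(u + 7)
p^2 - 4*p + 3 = (p - 3)*(p - 1)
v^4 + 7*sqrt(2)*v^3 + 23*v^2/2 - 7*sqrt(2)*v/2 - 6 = (v - sqrt(2)/2)*(v + sqrt(2)/2)*(v + sqrt(2))*(v + 6*sqrt(2))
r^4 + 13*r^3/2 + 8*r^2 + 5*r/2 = r*(r + 1/2)*(r + 1)*(r + 5)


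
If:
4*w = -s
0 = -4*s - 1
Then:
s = -1/4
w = 1/16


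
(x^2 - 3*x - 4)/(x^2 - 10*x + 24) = (x + 1)/(x - 6)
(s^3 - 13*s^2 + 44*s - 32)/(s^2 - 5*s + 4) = s - 8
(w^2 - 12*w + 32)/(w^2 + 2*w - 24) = (w - 8)/(w + 6)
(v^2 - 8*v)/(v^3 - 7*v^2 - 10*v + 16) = v/(v^2 + v - 2)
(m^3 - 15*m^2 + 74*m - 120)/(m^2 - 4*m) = m - 11 + 30/m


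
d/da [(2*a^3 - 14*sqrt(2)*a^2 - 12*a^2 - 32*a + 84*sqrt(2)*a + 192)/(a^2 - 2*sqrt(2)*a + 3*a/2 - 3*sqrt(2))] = 4*(2*a^4 - 8*sqrt(2)*a^3 + 6*a^3 - 99*sqrt(2)*a^2 + 70*a^2 - 216*a + 72*sqrt(2)*a - 792 + 480*sqrt(2))/(4*a^4 - 16*sqrt(2)*a^3 + 12*a^3 - 48*sqrt(2)*a^2 + 41*a^2 - 36*sqrt(2)*a + 96*a + 72)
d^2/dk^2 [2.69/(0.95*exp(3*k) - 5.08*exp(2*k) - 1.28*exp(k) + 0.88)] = ((-22.9995*exp(2*k) + 54.6608*exp(k) + 3.4432)*(0.95*exp(3*k) - 5.08*exp(2*k) - 1.28*exp(k) + 0.88) + 2.69*(-5.7*exp(2*k) + 20.32*exp(k) + 2.56)*(-2.85*exp(2*k) + 10.16*exp(k) + 1.28)*exp(k))*exp(k)/(0.95*exp(3*k) - 5.08*exp(2*k) - 1.28*exp(k) + 0.88)^3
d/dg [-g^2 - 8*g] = -2*g - 8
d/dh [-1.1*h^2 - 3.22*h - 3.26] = -2.2*h - 3.22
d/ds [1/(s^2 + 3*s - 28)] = (-2*s - 3)/(s^2 + 3*s - 28)^2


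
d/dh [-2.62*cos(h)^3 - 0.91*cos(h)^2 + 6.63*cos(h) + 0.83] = (7.86*cos(h)^2 + 1.82*cos(h) - 6.63)*sin(h)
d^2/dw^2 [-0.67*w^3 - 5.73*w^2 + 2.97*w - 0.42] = -4.02*w - 11.46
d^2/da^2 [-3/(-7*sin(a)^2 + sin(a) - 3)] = 3*(-196*sin(a)^4 + 21*sin(a)^3 + 377*sin(a)^2 - 45*sin(a) - 40)/(7*sin(a)^2 - sin(a) + 3)^3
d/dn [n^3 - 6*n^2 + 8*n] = 3*n^2 - 12*n + 8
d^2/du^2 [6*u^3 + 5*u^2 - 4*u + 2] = 36*u + 10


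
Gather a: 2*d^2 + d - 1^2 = 2*d^2 + d - 1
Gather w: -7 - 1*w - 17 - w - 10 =-2*w - 34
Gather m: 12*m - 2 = 12*m - 2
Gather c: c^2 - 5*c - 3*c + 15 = c^2 - 8*c + 15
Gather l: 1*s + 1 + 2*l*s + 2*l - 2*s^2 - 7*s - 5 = l*(2*s + 2) - 2*s^2 - 6*s - 4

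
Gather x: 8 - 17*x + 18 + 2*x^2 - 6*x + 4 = 2*x^2 - 23*x + 30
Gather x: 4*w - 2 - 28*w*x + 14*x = 4*w + x*(14 - 28*w) - 2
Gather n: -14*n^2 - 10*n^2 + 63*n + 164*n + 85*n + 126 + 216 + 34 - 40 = -24*n^2 + 312*n + 336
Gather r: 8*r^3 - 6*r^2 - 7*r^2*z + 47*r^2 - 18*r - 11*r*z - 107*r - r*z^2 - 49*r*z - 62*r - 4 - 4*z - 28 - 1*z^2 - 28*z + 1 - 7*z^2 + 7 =8*r^3 + r^2*(41 - 7*z) + r*(-z^2 - 60*z - 187) - 8*z^2 - 32*z - 24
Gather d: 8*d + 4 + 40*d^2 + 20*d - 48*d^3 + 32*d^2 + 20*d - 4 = -48*d^3 + 72*d^2 + 48*d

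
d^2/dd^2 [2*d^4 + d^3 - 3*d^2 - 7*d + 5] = 24*d^2 + 6*d - 6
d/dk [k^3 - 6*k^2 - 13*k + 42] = 3*k^2 - 12*k - 13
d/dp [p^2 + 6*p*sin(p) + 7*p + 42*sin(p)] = 6*p*cos(p) + 2*p + 6*sin(p) + 42*cos(p) + 7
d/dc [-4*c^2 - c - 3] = -8*c - 1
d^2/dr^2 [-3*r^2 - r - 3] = -6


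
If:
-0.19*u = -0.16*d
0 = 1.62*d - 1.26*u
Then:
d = 0.00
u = 0.00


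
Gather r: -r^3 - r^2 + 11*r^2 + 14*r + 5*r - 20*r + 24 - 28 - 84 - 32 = -r^3 + 10*r^2 - r - 120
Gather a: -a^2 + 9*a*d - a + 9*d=-a^2 + a*(9*d - 1) + 9*d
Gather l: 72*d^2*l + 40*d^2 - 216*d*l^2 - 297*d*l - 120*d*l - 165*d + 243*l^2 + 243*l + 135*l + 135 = 40*d^2 - 165*d + l^2*(243 - 216*d) + l*(72*d^2 - 417*d + 378) + 135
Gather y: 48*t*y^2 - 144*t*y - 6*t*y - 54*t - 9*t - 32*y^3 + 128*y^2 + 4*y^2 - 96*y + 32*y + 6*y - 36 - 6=-63*t - 32*y^3 + y^2*(48*t + 132) + y*(-150*t - 58) - 42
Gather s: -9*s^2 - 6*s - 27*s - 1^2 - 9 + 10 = -9*s^2 - 33*s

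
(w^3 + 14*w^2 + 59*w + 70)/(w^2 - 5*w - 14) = (w^2 + 12*w + 35)/(w - 7)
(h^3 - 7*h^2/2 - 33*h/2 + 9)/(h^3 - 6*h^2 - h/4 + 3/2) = 2*(h + 3)/(2*h + 1)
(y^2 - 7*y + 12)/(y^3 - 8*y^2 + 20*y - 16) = (y - 3)/(y^2 - 4*y + 4)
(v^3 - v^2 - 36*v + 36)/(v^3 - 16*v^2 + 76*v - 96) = (v^2 + 5*v - 6)/(v^2 - 10*v + 16)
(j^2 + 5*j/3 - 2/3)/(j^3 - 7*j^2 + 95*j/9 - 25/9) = 3*(j + 2)/(3*j^2 - 20*j + 25)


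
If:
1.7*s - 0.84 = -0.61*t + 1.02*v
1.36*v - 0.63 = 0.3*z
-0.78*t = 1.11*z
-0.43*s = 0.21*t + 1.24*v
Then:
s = -1.55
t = 5.14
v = -0.33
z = -3.61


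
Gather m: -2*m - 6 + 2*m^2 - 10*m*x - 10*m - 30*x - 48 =2*m^2 + m*(-10*x - 12) - 30*x - 54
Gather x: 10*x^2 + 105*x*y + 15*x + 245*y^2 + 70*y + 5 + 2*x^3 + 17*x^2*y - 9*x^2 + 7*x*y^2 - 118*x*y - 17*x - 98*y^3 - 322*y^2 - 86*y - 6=2*x^3 + x^2*(17*y + 1) + x*(7*y^2 - 13*y - 2) - 98*y^3 - 77*y^2 - 16*y - 1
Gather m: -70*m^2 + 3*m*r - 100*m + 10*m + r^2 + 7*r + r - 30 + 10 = -70*m^2 + m*(3*r - 90) + r^2 + 8*r - 20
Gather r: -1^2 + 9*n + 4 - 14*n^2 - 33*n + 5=-14*n^2 - 24*n + 8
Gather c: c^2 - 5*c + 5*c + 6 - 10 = c^2 - 4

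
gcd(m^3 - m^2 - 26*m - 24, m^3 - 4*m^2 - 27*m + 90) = m - 6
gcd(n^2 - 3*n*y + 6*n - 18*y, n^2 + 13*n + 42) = n + 6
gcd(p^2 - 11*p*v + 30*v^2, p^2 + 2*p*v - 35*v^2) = p - 5*v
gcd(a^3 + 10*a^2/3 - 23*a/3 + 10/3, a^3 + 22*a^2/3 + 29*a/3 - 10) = a^2 + 13*a/3 - 10/3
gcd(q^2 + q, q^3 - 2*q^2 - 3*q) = q^2 + q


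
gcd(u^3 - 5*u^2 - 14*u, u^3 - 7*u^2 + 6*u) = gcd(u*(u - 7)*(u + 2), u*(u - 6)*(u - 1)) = u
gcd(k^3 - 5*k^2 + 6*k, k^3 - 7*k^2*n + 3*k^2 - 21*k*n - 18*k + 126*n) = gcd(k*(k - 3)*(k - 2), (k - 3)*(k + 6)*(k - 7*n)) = k - 3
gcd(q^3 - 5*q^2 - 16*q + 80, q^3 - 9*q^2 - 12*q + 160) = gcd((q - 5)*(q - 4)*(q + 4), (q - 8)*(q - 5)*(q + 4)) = q^2 - q - 20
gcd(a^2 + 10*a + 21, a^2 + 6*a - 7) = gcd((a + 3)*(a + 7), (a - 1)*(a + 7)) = a + 7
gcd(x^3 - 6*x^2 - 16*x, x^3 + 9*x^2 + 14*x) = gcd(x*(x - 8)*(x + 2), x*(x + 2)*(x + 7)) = x^2 + 2*x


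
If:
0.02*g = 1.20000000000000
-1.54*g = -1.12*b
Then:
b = 82.50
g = 60.00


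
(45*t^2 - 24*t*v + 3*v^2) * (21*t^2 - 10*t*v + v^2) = 945*t^4 - 954*t^3*v + 348*t^2*v^2 - 54*t*v^3 + 3*v^4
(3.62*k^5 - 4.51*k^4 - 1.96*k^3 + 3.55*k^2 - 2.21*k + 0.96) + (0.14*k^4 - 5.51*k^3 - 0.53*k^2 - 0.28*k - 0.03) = 3.62*k^5 - 4.37*k^4 - 7.47*k^3 + 3.02*k^2 - 2.49*k + 0.93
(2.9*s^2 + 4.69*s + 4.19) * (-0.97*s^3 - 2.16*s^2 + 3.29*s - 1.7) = -2.813*s^5 - 10.8133*s^4 - 4.6537*s^3 + 1.4497*s^2 + 5.8121*s - 7.123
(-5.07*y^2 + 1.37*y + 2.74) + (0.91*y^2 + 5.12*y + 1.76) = -4.16*y^2 + 6.49*y + 4.5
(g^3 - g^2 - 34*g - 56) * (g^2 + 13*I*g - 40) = g^5 - g^4 + 13*I*g^4 - 74*g^3 - 13*I*g^3 - 16*g^2 - 442*I*g^2 + 1360*g - 728*I*g + 2240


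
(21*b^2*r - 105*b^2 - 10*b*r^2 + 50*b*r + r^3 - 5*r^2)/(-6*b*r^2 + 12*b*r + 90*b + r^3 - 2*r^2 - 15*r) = (21*b^2 - 10*b*r + r^2)/(-6*b*r - 18*b + r^2 + 3*r)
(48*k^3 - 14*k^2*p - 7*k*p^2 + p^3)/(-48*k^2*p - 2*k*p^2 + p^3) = (-6*k^2 + k*p + p^2)/(p*(6*k + p))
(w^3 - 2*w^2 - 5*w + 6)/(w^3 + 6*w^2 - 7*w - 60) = (w^2 + w - 2)/(w^2 + 9*w + 20)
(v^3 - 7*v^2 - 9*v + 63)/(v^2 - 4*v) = (v^3 - 7*v^2 - 9*v + 63)/(v*(v - 4))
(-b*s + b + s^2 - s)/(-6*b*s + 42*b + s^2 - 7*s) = (b*s - b - s^2 + s)/(6*b*s - 42*b - s^2 + 7*s)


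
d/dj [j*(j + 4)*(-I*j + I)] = I*(-3*j^2 - 6*j + 4)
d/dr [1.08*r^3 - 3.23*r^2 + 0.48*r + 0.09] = 3.24*r^2 - 6.46*r + 0.48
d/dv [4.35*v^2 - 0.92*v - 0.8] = 8.7*v - 0.92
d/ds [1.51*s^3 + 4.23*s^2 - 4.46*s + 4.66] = 4.53*s^2 + 8.46*s - 4.46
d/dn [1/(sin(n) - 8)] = -cos(n)/(sin(n) - 8)^2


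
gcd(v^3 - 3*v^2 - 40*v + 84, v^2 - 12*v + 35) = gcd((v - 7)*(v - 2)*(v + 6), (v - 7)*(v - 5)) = v - 7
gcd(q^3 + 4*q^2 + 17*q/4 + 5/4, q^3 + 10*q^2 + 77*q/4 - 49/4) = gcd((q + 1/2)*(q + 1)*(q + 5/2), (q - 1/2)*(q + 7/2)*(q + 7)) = 1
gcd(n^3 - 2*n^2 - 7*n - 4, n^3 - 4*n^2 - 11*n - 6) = n^2 + 2*n + 1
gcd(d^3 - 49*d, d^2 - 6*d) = d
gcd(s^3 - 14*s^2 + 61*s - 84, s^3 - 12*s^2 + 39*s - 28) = s^2 - 11*s + 28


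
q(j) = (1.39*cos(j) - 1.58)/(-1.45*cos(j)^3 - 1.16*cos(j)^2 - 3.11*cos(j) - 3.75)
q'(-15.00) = -3.91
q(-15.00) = 1.85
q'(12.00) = -0.12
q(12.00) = 0.05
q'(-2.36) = -3.16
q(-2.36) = 1.60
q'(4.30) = -1.33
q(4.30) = 0.82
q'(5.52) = -0.19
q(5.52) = 0.08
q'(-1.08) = -0.35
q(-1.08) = 0.16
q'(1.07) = 0.35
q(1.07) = 0.16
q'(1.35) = 0.54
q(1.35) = 0.28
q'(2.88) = 14.40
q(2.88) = 5.61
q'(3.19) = -6.01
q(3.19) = 8.34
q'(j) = (1.39*cos(j) - 1.58)*(-4.35*sin(j)*cos(j)^2 - 2.32*sin(j)*cos(j) - 3.11*sin(j))/(-1.45*cos(j)^3 - 1.16*cos(j)^2 - 3.11*cos(j) - 3.75)^2 - 1.39*sin(j)/(-1.45*cos(j)^3 - 1.16*cos(j)^2 - 3.11*cos(j) - 3.75) = (-4.031*cos(j)^3 + 5.2606*cos(j)^2 + 3.6656*cos(j) + 10.1263)*sin(j)/(2.1025*cos(j)^6 + 3.364*cos(j)^5 + 10.3646*cos(j)^4 + 18.0902*cos(j)^3 + 18.3721*cos(j)^2 + 23.325*cos(j) + 14.0625)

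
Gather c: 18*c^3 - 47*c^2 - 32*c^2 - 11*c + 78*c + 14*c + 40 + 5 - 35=18*c^3 - 79*c^2 + 81*c + 10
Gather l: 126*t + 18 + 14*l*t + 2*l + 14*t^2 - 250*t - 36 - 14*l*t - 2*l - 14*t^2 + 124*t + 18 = 0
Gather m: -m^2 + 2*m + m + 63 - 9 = -m^2 + 3*m + 54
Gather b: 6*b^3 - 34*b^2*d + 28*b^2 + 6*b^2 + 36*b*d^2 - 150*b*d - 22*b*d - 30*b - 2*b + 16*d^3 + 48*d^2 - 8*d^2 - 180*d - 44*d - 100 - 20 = 6*b^3 + b^2*(34 - 34*d) + b*(36*d^2 - 172*d - 32) + 16*d^3 + 40*d^2 - 224*d - 120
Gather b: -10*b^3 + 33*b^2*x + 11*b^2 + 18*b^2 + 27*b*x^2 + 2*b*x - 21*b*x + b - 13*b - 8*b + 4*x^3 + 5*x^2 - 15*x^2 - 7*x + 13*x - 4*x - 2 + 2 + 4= -10*b^3 + b^2*(33*x + 29) + b*(27*x^2 - 19*x - 20) + 4*x^3 - 10*x^2 + 2*x + 4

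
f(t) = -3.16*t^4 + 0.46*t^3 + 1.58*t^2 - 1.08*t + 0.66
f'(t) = -12.64*t^3 + 1.38*t^2 + 3.16*t - 1.08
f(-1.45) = -9.82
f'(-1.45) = 35.77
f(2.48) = -104.82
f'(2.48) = -177.55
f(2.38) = -88.15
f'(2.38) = -156.15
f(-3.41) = -422.80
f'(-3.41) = 505.39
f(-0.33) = 1.13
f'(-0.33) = -1.52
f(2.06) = -47.74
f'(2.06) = -99.21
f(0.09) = 0.58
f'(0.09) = -0.79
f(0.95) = -1.12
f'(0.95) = -7.67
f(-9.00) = -20929.74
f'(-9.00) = 9296.82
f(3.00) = -231.90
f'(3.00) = -320.46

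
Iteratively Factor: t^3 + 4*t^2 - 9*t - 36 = (t + 3)*(t^2 + t - 12) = (t - 3)*(t + 3)*(t + 4)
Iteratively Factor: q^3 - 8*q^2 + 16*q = (q - 4)*(q^2 - 4*q) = q*(q - 4)*(q - 4)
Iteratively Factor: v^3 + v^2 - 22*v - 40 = (v + 4)*(v^2 - 3*v - 10) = (v - 5)*(v + 4)*(v + 2)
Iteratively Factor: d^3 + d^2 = (d)*(d^2 + d) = d^2*(d + 1)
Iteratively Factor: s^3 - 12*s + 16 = (s - 2)*(s^2 + 2*s - 8) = (s - 2)*(s + 4)*(s - 2)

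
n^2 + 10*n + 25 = (n + 5)^2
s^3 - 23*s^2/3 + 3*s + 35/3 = (s - 7)*(s - 5/3)*(s + 1)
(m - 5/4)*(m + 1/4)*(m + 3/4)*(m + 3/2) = m^4 + 5*m^3/4 - 23*m^2/16 - 117*m/64 - 45/128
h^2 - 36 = (h - 6)*(h + 6)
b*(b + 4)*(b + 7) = b^3 + 11*b^2 + 28*b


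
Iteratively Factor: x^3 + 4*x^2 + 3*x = (x + 1)*(x^2 + 3*x) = x*(x + 1)*(x + 3)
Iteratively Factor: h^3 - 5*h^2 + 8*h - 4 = (h - 1)*(h^2 - 4*h + 4) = (h - 2)*(h - 1)*(h - 2)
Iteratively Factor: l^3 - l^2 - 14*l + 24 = (l - 3)*(l^2 + 2*l - 8) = (l - 3)*(l - 2)*(l + 4)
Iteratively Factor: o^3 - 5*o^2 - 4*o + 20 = (o + 2)*(o^2 - 7*o + 10) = (o - 5)*(o + 2)*(o - 2)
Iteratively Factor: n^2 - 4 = (n + 2)*(n - 2)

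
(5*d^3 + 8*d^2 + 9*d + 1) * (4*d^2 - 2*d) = 20*d^5 + 22*d^4 + 20*d^3 - 14*d^2 - 2*d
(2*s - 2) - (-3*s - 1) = 5*s - 1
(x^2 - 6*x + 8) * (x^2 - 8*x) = x^4 - 14*x^3 + 56*x^2 - 64*x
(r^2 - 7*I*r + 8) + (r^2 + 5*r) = 2*r^2 + 5*r - 7*I*r + 8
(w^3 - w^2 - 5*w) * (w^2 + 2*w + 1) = w^5 + w^4 - 6*w^3 - 11*w^2 - 5*w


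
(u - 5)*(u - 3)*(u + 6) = u^3 - 2*u^2 - 33*u + 90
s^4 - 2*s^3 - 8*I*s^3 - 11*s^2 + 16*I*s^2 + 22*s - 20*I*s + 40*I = (s - 2)*(s - 5*I)*(s - 4*I)*(s + I)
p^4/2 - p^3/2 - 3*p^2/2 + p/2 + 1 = (p/2 + 1/2)*(p - 2)*(p - 1)*(p + 1)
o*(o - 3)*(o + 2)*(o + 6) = o^4 + 5*o^3 - 12*o^2 - 36*o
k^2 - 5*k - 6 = (k - 6)*(k + 1)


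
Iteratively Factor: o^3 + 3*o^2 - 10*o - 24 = (o - 3)*(o^2 + 6*o + 8) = (o - 3)*(o + 2)*(o + 4)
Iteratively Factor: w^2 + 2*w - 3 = (w + 3)*(w - 1)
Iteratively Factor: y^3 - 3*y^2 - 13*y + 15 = (y + 3)*(y^2 - 6*y + 5) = (y - 5)*(y + 3)*(y - 1)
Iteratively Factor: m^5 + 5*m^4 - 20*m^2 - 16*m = (m)*(m^4 + 5*m^3 - 20*m - 16) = m*(m + 4)*(m^3 + m^2 - 4*m - 4) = m*(m - 2)*(m + 4)*(m^2 + 3*m + 2) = m*(m - 2)*(m + 1)*(m + 4)*(m + 2)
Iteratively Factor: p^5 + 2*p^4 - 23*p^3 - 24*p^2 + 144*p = (p + 4)*(p^4 - 2*p^3 - 15*p^2 + 36*p) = (p - 3)*(p + 4)*(p^3 + p^2 - 12*p) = p*(p - 3)*(p + 4)*(p^2 + p - 12) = p*(p - 3)^2*(p + 4)*(p + 4)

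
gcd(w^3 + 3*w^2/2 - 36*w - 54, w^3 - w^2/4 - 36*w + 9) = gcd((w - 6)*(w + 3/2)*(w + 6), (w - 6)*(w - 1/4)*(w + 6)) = w^2 - 36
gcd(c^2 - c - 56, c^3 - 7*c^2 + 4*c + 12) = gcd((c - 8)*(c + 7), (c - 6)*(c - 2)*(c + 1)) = 1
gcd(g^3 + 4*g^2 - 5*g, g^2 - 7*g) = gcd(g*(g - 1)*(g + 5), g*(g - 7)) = g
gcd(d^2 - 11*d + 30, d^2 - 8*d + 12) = d - 6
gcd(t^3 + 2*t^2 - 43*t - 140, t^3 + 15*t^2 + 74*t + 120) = t^2 + 9*t + 20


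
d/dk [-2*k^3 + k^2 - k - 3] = -6*k^2 + 2*k - 1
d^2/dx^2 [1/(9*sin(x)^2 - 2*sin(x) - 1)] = 2*(162*sin(x)^4 - 27*sin(x)^3 - 223*sin(x)^2 + 53*sin(x) - 13)/(-9*sin(x)^2 + 2*sin(x) + 1)^3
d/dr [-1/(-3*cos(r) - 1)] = 3*sin(r)/(3*cos(r) + 1)^2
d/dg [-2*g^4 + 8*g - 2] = 8 - 8*g^3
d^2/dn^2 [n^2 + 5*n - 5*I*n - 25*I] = 2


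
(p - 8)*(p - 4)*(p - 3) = p^3 - 15*p^2 + 68*p - 96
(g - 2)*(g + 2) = g^2 - 4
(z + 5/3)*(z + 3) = z^2 + 14*z/3 + 5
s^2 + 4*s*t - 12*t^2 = (s - 2*t)*(s + 6*t)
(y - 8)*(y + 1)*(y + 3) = y^3 - 4*y^2 - 29*y - 24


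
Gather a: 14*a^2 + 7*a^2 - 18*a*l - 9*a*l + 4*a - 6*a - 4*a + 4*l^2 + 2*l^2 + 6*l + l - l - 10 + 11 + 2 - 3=21*a^2 + a*(-27*l - 6) + 6*l^2 + 6*l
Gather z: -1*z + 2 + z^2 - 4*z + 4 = z^2 - 5*z + 6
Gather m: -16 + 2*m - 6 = 2*m - 22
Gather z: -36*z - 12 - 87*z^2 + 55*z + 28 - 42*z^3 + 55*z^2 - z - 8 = -42*z^3 - 32*z^2 + 18*z + 8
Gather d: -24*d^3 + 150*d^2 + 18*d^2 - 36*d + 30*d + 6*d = -24*d^3 + 168*d^2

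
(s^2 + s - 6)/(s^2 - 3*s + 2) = (s + 3)/(s - 1)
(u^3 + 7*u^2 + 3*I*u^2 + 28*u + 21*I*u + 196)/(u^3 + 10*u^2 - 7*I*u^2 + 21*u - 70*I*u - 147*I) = (u^2 + 3*I*u + 28)/(u^2 + u*(3 - 7*I) - 21*I)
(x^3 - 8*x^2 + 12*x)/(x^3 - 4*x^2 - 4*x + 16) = x*(x - 6)/(x^2 - 2*x - 8)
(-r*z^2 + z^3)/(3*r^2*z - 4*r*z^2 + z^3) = z/(-3*r + z)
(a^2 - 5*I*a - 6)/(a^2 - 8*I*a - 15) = (a - 2*I)/(a - 5*I)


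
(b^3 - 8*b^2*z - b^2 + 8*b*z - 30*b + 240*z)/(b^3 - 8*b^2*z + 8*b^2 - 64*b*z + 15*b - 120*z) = (b - 6)/(b + 3)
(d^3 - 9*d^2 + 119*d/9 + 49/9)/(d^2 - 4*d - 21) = (d^2 - 2*d - 7/9)/(d + 3)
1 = 1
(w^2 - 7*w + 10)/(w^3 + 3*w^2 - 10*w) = (w - 5)/(w*(w + 5))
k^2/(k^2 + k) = k/(k + 1)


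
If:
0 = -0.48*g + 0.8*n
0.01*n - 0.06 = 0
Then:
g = 10.00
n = 6.00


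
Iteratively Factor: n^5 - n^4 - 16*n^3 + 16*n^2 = (n)*(n^4 - n^3 - 16*n^2 + 16*n) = n*(n + 4)*(n^3 - 5*n^2 + 4*n) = n*(n - 4)*(n + 4)*(n^2 - n) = n^2*(n - 4)*(n + 4)*(n - 1)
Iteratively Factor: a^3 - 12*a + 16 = (a - 2)*(a^2 + 2*a - 8) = (a - 2)*(a + 4)*(a - 2)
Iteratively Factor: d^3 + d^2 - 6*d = (d)*(d^2 + d - 6) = d*(d - 2)*(d + 3)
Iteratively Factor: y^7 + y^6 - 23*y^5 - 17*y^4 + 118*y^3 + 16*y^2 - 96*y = (y)*(y^6 + y^5 - 23*y^4 - 17*y^3 + 118*y^2 + 16*y - 96) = y*(y + 1)*(y^5 - 23*y^3 + 6*y^2 + 112*y - 96) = y*(y + 1)*(y + 3)*(y^4 - 3*y^3 - 14*y^2 + 48*y - 32) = y*(y - 1)*(y + 1)*(y + 3)*(y^3 - 2*y^2 - 16*y + 32) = y*(y - 2)*(y - 1)*(y + 1)*(y + 3)*(y^2 - 16) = y*(y - 4)*(y - 2)*(y - 1)*(y + 1)*(y + 3)*(y + 4)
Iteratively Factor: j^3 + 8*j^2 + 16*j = (j + 4)*(j^2 + 4*j) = (j + 4)^2*(j)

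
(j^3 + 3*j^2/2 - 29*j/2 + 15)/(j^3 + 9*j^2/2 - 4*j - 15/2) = (j - 2)/(j + 1)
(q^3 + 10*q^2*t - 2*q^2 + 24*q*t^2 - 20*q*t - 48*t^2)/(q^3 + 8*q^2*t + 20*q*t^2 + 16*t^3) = (q^2 + 6*q*t - 2*q - 12*t)/(q^2 + 4*q*t + 4*t^2)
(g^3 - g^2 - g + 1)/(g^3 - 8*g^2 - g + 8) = (g - 1)/(g - 8)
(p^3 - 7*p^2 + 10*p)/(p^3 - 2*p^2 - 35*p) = (-p^2 + 7*p - 10)/(-p^2 + 2*p + 35)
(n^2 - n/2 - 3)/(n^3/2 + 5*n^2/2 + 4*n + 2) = (2*n^2 - n - 6)/(n^3 + 5*n^2 + 8*n + 4)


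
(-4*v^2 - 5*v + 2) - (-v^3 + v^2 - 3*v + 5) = v^3 - 5*v^2 - 2*v - 3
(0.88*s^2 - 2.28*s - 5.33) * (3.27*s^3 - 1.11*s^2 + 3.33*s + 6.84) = 2.8776*s^5 - 8.4324*s^4 - 11.9679*s^3 + 4.3431*s^2 - 33.3441*s - 36.4572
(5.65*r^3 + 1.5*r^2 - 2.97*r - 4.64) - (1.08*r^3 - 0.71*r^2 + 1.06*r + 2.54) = 4.57*r^3 + 2.21*r^2 - 4.03*r - 7.18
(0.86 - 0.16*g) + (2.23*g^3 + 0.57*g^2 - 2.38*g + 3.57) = 2.23*g^3 + 0.57*g^2 - 2.54*g + 4.43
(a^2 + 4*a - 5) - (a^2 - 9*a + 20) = 13*a - 25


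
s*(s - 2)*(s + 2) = s^3 - 4*s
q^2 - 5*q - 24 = (q - 8)*(q + 3)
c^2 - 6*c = c*(c - 6)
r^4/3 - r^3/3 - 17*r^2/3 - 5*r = r*(r/3 + 1)*(r - 5)*(r + 1)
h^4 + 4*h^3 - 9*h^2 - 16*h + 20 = (h - 2)*(h - 1)*(h + 2)*(h + 5)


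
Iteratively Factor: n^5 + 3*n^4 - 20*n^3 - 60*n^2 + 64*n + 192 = (n + 4)*(n^4 - n^3 - 16*n^2 + 4*n + 48) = (n + 3)*(n + 4)*(n^3 - 4*n^2 - 4*n + 16) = (n - 4)*(n + 3)*(n + 4)*(n^2 - 4) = (n - 4)*(n + 2)*(n + 3)*(n + 4)*(n - 2)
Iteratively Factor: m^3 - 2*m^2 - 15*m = (m + 3)*(m^2 - 5*m) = (m - 5)*(m + 3)*(m)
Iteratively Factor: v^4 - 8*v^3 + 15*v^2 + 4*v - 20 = (v - 2)*(v^3 - 6*v^2 + 3*v + 10) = (v - 5)*(v - 2)*(v^2 - v - 2) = (v - 5)*(v - 2)^2*(v + 1)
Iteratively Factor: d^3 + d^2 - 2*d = (d - 1)*(d^2 + 2*d) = (d - 1)*(d + 2)*(d)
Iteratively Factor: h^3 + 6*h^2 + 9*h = (h)*(h^2 + 6*h + 9) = h*(h + 3)*(h + 3)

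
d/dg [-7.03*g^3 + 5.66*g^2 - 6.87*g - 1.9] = -21.09*g^2 + 11.32*g - 6.87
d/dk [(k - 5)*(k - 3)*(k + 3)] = 3*k^2 - 10*k - 9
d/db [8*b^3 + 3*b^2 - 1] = 6*b*(4*b + 1)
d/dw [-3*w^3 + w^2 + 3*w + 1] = -9*w^2 + 2*w + 3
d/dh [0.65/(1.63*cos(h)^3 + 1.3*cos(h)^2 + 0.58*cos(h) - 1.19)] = (3.1785*cos(h)^2 + 1.69*cos(h) + 0.377)*sin(h)/(1.63*cos(h)^3 + 1.3*cos(h)^2 + 0.58*cos(h) - 1.19)^2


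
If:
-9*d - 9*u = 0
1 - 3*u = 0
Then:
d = -1/3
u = 1/3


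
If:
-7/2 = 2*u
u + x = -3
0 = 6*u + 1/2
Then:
No Solution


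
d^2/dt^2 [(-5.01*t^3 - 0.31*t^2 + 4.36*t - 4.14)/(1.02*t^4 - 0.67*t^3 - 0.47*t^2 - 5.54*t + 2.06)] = (-10.424808*t^9 - 1.93514400000004*t^8 + 41.294088*t^7 - 527.586464*t^6 + 427.28442*t^5 + 109.0455*t^4 - 462.553924*t^3 + 420.167304*t^2 - 201.197064*t - 165.258048)/(1.061208*t^12 - 2.091204*t^11 - 0.0933299999999997*t^10 - 15.665023*t^9 + 29.188893*t^8 - 0.416295*t^7 + 80.194015*t^6 - 131.313198*t^5 + 16.95327*t^4 - 146.378132*t^3 + 183.690612*t^2 - 70.528632*t + 8.741816)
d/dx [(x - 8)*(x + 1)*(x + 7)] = 3*x^2 - 57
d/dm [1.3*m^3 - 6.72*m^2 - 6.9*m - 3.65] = 3.9*m^2 - 13.44*m - 6.9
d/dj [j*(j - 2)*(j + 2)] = 3*j^2 - 4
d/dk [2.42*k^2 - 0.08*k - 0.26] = 4.84*k - 0.08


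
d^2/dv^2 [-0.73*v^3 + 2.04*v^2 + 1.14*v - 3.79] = 4.08 - 4.38*v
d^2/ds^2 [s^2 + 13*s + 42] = 2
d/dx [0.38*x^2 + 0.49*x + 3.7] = 0.76*x + 0.49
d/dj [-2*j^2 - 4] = -4*j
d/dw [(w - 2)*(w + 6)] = 2*w + 4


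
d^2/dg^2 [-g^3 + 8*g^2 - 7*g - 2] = 16 - 6*g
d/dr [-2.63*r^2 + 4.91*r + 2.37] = 4.91 - 5.26*r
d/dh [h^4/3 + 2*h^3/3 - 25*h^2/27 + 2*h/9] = 4*h^3/3 + 2*h^2 - 50*h/27 + 2/9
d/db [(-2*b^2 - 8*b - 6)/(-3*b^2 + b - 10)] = 2*(-13*b^2 + 2*b + 43)/(9*b^4 - 6*b^3 + 61*b^2 - 20*b + 100)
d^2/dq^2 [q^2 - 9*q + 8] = 2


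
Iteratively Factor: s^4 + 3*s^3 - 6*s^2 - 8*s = (s - 2)*(s^3 + 5*s^2 + 4*s) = s*(s - 2)*(s^2 + 5*s + 4) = s*(s - 2)*(s + 1)*(s + 4)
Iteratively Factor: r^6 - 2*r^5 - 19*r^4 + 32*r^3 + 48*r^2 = (r - 4)*(r^5 + 2*r^4 - 11*r^3 - 12*r^2) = (r - 4)*(r + 4)*(r^4 - 2*r^3 - 3*r^2) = (r - 4)*(r + 1)*(r + 4)*(r^3 - 3*r^2) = r*(r - 4)*(r + 1)*(r + 4)*(r^2 - 3*r) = r*(r - 4)*(r - 3)*(r + 1)*(r + 4)*(r)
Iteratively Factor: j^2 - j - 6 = (j + 2)*(j - 3)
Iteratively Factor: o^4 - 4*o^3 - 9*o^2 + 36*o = (o + 3)*(o^3 - 7*o^2 + 12*o) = (o - 4)*(o + 3)*(o^2 - 3*o) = (o - 4)*(o - 3)*(o + 3)*(o)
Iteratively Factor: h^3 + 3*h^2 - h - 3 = (h + 1)*(h^2 + 2*h - 3) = (h + 1)*(h + 3)*(h - 1)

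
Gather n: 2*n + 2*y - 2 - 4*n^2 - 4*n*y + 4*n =-4*n^2 + n*(6 - 4*y) + 2*y - 2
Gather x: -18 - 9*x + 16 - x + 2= -10*x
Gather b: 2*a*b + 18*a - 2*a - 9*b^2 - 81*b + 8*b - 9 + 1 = 16*a - 9*b^2 + b*(2*a - 73) - 8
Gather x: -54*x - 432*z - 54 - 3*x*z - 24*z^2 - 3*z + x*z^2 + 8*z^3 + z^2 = x*(z^2 - 3*z - 54) + 8*z^3 - 23*z^2 - 435*z - 54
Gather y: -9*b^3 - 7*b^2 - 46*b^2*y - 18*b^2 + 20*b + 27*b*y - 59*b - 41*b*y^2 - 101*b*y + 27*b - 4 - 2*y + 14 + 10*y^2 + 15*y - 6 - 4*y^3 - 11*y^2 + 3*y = -9*b^3 - 25*b^2 - 12*b - 4*y^3 + y^2*(-41*b - 1) + y*(-46*b^2 - 74*b + 16) + 4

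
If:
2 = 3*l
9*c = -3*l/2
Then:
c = -1/9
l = 2/3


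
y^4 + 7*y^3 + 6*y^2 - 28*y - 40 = (y - 2)*(y + 2)^2*(y + 5)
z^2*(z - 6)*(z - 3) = z^4 - 9*z^3 + 18*z^2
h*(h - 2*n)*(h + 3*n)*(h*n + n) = h^4*n + h^3*n^2 + h^3*n - 6*h^2*n^3 + h^2*n^2 - 6*h*n^3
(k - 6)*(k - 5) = k^2 - 11*k + 30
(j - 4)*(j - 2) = j^2 - 6*j + 8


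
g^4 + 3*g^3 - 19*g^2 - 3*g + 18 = (g - 3)*(g - 1)*(g + 1)*(g + 6)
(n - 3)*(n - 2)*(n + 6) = n^3 + n^2 - 24*n + 36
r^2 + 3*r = r*(r + 3)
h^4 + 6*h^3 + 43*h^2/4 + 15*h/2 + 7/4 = (h + 1/2)*(h + 1)^2*(h + 7/2)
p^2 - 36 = (p - 6)*(p + 6)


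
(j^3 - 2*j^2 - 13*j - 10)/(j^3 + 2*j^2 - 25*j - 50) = (j + 1)/(j + 5)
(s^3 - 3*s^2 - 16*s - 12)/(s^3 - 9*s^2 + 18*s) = (s^2 + 3*s + 2)/(s*(s - 3))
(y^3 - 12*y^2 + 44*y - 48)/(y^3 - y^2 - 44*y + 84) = (y - 4)/(y + 7)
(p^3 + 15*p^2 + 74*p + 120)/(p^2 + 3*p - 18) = (p^2 + 9*p + 20)/(p - 3)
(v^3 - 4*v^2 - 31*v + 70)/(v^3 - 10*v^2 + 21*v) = (v^2 + 3*v - 10)/(v*(v - 3))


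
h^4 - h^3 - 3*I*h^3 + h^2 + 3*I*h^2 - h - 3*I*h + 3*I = (h - 1)*(h - 3*I)*(h - I)*(h + I)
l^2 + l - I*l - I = (l + 1)*(l - I)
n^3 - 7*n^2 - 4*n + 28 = (n - 7)*(n - 2)*(n + 2)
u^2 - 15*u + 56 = (u - 8)*(u - 7)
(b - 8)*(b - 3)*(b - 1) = b^3 - 12*b^2 + 35*b - 24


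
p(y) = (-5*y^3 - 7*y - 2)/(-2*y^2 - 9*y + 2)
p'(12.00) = 2.30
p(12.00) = 22.15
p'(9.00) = 2.20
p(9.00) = 15.39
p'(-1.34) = -2.60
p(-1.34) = 1.85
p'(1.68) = 0.96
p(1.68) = 2.00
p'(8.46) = 2.17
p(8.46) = 14.22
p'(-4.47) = -956.58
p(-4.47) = 209.80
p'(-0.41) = -1.47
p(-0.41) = 0.23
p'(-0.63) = -1.38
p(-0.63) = 0.53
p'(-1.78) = -4.13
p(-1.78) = 3.31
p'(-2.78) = -12.61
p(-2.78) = 10.80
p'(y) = (4*y + 9)*(-5*y^3 - 7*y - 2)/(-2*y^2 - 9*y + 2)^2 + (-15*y^2 - 7)/(-2*y^2 - 9*y + 2) = 2*(5*y^4 + 45*y^3 - 22*y^2 - 4*y - 16)/(4*y^4 + 36*y^3 + 73*y^2 - 36*y + 4)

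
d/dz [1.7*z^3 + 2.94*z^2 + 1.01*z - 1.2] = 5.1*z^2 + 5.88*z + 1.01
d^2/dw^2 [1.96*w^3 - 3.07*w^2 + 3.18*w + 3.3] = 11.76*w - 6.14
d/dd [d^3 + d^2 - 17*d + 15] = 3*d^2 + 2*d - 17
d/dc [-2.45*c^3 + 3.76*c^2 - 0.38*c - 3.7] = -7.35*c^2 + 7.52*c - 0.38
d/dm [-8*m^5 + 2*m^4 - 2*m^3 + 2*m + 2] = -40*m^4 + 8*m^3 - 6*m^2 + 2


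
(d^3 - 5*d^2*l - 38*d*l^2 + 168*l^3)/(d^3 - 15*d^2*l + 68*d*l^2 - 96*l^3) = (d^2 - d*l - 42*l^2)/(d^2 - 11*d*l + 24*l^2)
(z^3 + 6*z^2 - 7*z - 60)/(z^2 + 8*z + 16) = (z^2 + 2*z - 15)/(z + 4)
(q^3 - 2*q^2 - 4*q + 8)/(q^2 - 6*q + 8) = (q^2 - 4)/(q - 4)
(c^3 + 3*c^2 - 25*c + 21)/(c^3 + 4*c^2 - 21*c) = (c - 1)/c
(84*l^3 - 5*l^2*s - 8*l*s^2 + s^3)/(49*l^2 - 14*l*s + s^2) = (-12*l^2 - l*s + s^2)/(-7*l + s)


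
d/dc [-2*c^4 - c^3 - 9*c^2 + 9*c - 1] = -8*c^3 - 3*c^2 - 18*c + 9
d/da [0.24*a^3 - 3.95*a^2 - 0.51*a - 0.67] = 0.72*a^2 - 7.9*a - 0.51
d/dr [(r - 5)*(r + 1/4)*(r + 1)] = 3*r^2 - 15*r/2 - 6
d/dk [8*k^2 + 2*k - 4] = 16*k + 2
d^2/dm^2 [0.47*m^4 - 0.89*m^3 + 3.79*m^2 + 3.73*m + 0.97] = 5.64*m^2 - 5.34*m + 7.58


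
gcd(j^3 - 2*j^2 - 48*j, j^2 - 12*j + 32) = j - 8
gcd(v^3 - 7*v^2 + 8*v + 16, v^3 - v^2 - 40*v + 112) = v^2 - 8*v + 16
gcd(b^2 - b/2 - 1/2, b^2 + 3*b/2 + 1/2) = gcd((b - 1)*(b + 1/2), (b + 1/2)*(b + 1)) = b + 1/2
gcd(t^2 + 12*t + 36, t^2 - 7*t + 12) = 1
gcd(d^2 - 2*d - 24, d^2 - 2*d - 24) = d^2 - 2*d - 24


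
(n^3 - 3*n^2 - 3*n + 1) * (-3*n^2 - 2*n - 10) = -3*n^5 + 7*n^4 + 5*n^3 + 33*n^2 + 28*n - 10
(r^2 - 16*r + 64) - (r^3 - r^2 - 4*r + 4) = -r^3 + 2*r^2 - 12*r + 60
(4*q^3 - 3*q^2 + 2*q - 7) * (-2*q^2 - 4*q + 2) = -8*q^5 - 10*q^4 + 16*q^3 + 32*q - 14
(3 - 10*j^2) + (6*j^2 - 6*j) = -4*j^2 - 6*j + 3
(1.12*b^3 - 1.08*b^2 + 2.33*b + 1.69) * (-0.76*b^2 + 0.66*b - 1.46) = -0.8512*b^5 + 1.56*b^4 - 4.1188*b^3 + 1.8302*b^2 - 2.2864*b - 2.4674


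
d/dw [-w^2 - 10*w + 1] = -2*w - 10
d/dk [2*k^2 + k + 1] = 4*k + 1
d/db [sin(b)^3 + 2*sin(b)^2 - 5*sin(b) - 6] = (3*sin(b)^2 + 4*sin(b) - 5)*cos(b)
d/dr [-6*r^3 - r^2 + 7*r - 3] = -18*r^2 - 2*r + 7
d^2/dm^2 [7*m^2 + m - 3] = 14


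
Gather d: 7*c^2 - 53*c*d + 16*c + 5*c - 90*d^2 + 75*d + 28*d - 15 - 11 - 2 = 7*c^2 + 21*c - 90*d^2 + d*(103 - 53*c) - 28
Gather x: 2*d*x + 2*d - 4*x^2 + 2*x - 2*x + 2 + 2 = 2*d*x + 2*d - 4*x^2 + 4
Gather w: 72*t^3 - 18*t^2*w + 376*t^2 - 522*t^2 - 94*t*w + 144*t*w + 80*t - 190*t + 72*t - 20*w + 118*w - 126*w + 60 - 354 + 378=72*t^3 - 146*t^2 - 38*t + w*(-18*t^2 + 50*t - 28) + 84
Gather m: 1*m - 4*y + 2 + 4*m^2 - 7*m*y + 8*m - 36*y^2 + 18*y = 4*m^2 + m*(9 - 7*y) - 36*y^2 + 14*y + 2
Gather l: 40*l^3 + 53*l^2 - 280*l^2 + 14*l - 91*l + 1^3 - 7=40*l^3 - 227*l^2 - 77*l - 6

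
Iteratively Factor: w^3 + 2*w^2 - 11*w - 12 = (w + 4)*(w^2 - 2*w - 3) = (w - 3)*(w + 4)*(w + 1)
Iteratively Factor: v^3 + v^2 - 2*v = (v + 2)*(v^2 - v) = (v - 1)*(v + 2)*(v)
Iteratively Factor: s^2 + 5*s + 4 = (s + 4)*(s + 1)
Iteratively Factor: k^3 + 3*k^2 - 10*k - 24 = (k + 2)*(k^2 + k - 12) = (k + 2)*(k + 4)*(k - 3)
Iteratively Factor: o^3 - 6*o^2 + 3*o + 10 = (o - 5)*(o^2 - o - 2) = (o - 5)*(o + 1)*(o - 2)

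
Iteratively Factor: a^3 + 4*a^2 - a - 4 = (a + 4)*(a^2 - 1) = (a - 1)*(a + 4)*(a + 1)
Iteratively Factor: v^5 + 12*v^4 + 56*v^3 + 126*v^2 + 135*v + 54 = (v + 3)*(v^4 + 9*v^3 + 29*v^2 + 39*v + 18) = (v + 2)*(v + 3)*(v^3 + 7*v^2 + 15*v + 9) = (v + 2)*(v + 3)^2*(v^2 + 4*v + 3) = (v + 1)*(v + 2)*(v + 3)^2*(v + 3)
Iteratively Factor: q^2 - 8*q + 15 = (q - 3)*(q - 5)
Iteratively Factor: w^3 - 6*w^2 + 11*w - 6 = (w - 1)*(w^2 - 5*w + 6) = (w - 3)*(w - 1)*(w - 2)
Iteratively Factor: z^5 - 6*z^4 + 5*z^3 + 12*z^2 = (z)*(z^4 - 6*z^3 + 5*z^2 + 12*z) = z*(z - 4)*(z^3 - 2*z^2 - 3*z) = z^2*(z - 4)*(z^2 - 2*z - 3) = z^2*(z - 4)*(z + 1)*(z - 3)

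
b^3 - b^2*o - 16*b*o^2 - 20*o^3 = (b - 5*o)*(b + 2*o)^2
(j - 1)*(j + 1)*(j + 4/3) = j^3 + 4*j^2/3 - j - 4/3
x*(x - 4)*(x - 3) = x^3 - 7*x^2 + 12*x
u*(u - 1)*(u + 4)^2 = u^4 + 7*u^3 + 8*u^2 - 16*u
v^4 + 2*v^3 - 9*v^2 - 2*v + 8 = (v - 2)*(v - 1)*(v + 1)*(v + 4)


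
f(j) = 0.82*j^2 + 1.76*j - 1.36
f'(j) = 1.64*j + 1.76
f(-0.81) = -2.25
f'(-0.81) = 0.43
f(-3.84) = 3.97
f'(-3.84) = -4.54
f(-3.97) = 4.58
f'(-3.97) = -4.75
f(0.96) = 1.09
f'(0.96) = 3.33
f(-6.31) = 20.18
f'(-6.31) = -8.59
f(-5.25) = 12.00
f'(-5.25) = -6.85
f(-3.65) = 3.14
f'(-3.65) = -4.23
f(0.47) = -0.35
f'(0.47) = 2.53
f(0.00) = -1.36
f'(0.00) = 1.76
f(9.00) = 80.90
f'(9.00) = 16.52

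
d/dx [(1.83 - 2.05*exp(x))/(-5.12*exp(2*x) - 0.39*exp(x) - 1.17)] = (-10.496*exp(2*x) + 18.7392*exp(x) + 3.1122)*exp(x)/(26.2144*exp(4*x) + 3.9936*exp(3*x) + 12.1329*exp(2*x) + 0.9126*exp(x) + 1.3689)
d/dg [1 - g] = -1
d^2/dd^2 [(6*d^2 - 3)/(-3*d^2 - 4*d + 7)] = 6*(24*d^3 - 99*d^2 + 36*d - 61)/(27*d^6 + 108*d^5 - 45*d^4 - 440*d^3 + 105*d^2 + 588*d - 343)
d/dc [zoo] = 0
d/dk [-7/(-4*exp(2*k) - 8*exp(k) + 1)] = -56*(exp(k) + 1)*exp(k)/(4*exp(2*k) + 8*exp(k) - 1)^2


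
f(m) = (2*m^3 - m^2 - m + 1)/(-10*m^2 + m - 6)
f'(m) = (20*m - 1)*(2*m^3 - m^2 - m + 1)/(-10*m^2 + m - 6)^2 + (6*m^2 - 2*m - 1)/(-10*m^2 + m - 6) = (-20*m^4 + 4*m^3 - 47*m^2 + 32*m + 5)/(100*m^4 - 20*m^3 + 121*m^2 - 12*m + 36)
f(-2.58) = 0.50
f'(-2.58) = -0.24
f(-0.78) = -0.02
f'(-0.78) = -0.35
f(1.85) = -0.22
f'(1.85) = -0.21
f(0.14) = -0.14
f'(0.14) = 0.23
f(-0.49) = -0.11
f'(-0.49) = -0.30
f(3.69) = -0.61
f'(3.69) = -0.21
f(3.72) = -0.61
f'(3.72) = -0.21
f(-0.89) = 0.02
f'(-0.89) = -0.35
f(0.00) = -0.17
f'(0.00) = 0.14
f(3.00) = -0.46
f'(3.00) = -0.21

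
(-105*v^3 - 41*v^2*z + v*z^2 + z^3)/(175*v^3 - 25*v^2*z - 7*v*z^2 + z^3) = (3*v + z)/(-5*v + z)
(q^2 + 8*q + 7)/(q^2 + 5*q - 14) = (q + 1)/(q - 2)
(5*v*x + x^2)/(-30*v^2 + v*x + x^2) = x*(5*v + x)/(-30*v^2 + v*x + x^2)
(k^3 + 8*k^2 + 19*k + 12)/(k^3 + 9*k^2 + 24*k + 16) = (k + 3)/(k + 4)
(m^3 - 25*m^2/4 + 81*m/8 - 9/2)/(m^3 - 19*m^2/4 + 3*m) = (m - 3/2)/m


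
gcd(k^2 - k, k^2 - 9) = 1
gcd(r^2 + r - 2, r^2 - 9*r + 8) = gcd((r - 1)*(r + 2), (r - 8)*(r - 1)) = r - 1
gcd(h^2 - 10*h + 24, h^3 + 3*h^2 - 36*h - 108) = h - 6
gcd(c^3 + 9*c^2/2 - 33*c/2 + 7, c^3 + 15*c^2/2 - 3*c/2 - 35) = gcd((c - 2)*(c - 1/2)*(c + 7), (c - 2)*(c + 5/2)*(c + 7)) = c^2 + 5*c - 14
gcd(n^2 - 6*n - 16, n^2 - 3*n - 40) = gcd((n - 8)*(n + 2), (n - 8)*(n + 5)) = n - 8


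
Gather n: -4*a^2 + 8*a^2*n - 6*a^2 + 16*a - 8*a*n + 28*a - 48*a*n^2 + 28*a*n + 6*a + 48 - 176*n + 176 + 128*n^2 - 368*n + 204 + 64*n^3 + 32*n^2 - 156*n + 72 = -10*a^2 + 50*a + 64*n^3 + n^2*(160 - 48*a) + n*(8*a^2 + 20*a - 700) + 500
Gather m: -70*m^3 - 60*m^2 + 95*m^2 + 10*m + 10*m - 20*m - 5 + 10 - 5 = -70*m^3 + 35*m^2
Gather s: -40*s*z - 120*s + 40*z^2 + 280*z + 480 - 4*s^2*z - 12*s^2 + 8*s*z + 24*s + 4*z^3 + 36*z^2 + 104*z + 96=s^2*(-4*z - 12) + s*(-32*z - 96) + 4*z^3 + 76*z^2 + 384*z + 576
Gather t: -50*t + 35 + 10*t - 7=28 - 40*t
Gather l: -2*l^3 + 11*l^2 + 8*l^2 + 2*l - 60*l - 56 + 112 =-2*l^3 + 19*l^2 - 58*l + 56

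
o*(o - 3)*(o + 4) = o^3 + o^2 - 12*o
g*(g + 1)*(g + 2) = g^3 + 3*g^2 + 2*g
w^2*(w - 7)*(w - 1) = w^4 - 8*w^3 + 7*w^2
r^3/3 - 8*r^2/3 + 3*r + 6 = (r/3 + 1/3)*(r - 6)*(r - 3)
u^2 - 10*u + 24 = (u - 6)*(u - 4)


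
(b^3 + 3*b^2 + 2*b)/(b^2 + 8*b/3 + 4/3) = 3*b*(b + 1)/(3*b + 2)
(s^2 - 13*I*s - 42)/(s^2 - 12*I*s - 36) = (s - 7*I)/(s - 6*I)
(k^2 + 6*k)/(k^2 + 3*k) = (k + 6)/(k + 3)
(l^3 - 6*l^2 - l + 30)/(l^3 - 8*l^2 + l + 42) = (l - 5)/(l - 7)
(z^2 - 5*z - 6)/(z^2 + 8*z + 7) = (z - 6)/(z + 7)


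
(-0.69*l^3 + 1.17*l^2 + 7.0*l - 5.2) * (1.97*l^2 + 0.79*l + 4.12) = -1.3593*l^5 + 1.7598*l^4 + 11.8715*l^3 + 0.106400000000001*l^2 + 24.732*l - 21.424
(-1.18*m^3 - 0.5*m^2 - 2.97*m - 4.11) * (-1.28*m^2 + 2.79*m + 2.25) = 1.5104*m^5 - 2.6522*m^4 - 0.248399999999999*m^3 - 4.1505*m^2 - 18.1494*m - 9.2475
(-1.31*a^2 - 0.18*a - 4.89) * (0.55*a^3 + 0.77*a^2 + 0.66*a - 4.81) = -0.7205*a^5 - 1.1077*a^4 - 3.6927*a^3 + 2.417*a^2 - 2.3616*a + 23.5209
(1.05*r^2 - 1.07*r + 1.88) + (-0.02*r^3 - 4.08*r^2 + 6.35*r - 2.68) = -0.02*r^3 - 3.03*r^2 + 5.28*r - 0.8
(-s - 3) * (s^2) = -s^3 - 3*s^2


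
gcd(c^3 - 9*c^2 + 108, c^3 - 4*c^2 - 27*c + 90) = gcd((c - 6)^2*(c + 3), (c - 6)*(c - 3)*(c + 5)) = c - 6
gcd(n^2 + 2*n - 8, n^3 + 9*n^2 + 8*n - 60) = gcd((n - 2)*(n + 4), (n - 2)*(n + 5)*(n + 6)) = n - 2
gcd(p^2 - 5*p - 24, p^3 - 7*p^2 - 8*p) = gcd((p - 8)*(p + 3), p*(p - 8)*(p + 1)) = p - 8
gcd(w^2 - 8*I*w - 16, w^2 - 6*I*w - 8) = w - 4*I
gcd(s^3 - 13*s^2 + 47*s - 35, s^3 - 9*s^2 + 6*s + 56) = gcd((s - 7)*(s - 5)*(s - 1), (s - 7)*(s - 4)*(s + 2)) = s - 7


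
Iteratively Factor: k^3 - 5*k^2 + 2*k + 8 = (k - 2)*(k^2 - 3*k - 4) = (k - 2)*(k + 1)*(k - 4)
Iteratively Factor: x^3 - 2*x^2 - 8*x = (x)*(x^2 - 2*x - 8) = x*(x - 4)*(x + 2)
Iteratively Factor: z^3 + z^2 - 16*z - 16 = (z + 4)*(z^2 - 3*z - 4) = (z + 1)*(z + 4)*(z - 4)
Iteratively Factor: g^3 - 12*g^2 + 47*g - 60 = (g - 3)*(g^2 - 9*g + 20) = (g - 5)*(g - 3)*(g - 4)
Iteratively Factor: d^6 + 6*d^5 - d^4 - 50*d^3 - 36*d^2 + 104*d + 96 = (d + 2)*(d^5 + 4*d^4 - 9*d^3 - 32*d^2 + 28*d + 48) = (d - 2)*(d + 2)*(d^4 + 6*d^3 + 3*d^2 - 26*d - 24) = (d - 2)*(d + 2)*(d + 3)*(d^3 + 3*d^2 - 6*d - 8) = (d - 2)*(d + 2)*(d + 3)*(d + 4)*(d^2 - d - 2) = (d - 2)^2*(d + 2)*(d + 3)*(d + 4)*(d + 1)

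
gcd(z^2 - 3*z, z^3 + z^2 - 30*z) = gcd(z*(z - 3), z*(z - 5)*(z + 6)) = z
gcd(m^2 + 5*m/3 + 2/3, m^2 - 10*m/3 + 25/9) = 1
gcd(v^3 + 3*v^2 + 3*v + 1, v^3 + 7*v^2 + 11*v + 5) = v^2 + 2*v + 1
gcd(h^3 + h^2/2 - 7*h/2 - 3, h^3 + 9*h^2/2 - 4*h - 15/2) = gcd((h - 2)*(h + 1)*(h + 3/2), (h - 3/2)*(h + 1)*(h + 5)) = h + 1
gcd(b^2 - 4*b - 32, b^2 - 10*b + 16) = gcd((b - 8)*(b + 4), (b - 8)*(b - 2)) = b - 8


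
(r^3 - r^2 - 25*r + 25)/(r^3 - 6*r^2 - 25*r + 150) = (r - 1)/(r - 6)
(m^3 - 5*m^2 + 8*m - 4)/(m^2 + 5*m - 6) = (m^2 - 4*m + 4)/(m + 6)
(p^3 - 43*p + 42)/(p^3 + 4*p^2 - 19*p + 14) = (p - 6)/(p - 2)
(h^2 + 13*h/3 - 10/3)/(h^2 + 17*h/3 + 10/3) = (3*h - 2)/(3*h + 2)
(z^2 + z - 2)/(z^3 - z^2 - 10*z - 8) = (z - 1)/(z^2 - 3*z - 4)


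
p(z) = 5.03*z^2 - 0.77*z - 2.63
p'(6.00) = 59.59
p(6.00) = 173.83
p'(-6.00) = -61.13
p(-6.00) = 183.07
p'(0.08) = 0.03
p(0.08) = -2.66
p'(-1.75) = -18.38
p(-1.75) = 14.12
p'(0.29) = 2.15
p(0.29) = -2.43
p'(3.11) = 30.52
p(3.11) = 43.63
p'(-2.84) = -29.34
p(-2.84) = 40.13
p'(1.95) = 18.85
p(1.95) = 15.00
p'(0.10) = 0.24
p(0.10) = -2.66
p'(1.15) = 10.80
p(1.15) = 3.14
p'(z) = 10.06*z - 0.77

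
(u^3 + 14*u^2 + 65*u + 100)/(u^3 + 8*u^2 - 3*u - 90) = (u^2 + 9*u + 20)/(u^2 + 3*u - 18)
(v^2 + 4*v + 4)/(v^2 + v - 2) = (v + 2)/(v - 1)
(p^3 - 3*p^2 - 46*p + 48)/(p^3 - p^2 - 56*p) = (p^2 + 5*p - 6)/(p*(p + 7))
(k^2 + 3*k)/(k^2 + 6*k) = (k + 3)/(k + 6)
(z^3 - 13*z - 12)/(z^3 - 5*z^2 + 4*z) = (z^2 + 4*z + 3)/(z*(z - 1))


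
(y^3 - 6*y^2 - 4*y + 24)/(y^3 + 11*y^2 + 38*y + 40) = (y^2 - 8*y + 12)/(y^2 + 9*y + 20)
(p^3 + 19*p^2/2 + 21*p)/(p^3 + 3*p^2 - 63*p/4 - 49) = 2*p*(p + 6)/(2*p^2 - p - 28)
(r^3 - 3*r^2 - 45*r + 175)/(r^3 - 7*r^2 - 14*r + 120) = (r^2 + 2*r - 35)/(r^2 - 2*r - 24)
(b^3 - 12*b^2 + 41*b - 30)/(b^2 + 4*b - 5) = (b^2 - 11*b + 30)/(b + 5)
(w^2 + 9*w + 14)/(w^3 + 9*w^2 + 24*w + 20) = (w + 7)/(w^2 + 7*w + 10)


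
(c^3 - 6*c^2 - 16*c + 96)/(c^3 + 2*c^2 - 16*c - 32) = (c - 6)/(c + 2)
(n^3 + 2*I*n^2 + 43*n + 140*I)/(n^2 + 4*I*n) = n - 2*I + 35/n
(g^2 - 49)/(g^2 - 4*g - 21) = (g + 7)/(g + 3)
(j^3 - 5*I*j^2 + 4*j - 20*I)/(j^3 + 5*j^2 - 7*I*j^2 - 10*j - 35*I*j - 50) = (j + 2*I)/(j + 5)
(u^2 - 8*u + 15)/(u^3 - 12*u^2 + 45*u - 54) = (u - 5)/(u^2 - 9*u + 18)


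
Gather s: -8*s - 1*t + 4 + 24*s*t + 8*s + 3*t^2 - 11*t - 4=24*s*t + 3*t^2 - 12*t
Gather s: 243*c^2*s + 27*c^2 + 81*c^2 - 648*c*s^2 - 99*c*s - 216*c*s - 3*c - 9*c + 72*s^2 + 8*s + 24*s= 108*c^2 - 12*c + s^2*(72 - 648*c) + s*(243*c^2 - 315*c + 32)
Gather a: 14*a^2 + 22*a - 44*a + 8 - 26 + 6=14*a^2 - 22*a - 12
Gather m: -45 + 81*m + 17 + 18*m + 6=99*m - 22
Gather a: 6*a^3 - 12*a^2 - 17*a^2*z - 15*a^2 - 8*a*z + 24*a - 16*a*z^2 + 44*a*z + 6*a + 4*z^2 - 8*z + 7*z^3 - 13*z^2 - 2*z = 6*a^3 + a^2*(-17*z - 27) + a*(-16*z^2 + 36*z + 30) + 7*z^3 - 9*z^2 - 10*z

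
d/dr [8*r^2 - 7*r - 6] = 16*r - 7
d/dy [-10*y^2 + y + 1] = 1 - 20*y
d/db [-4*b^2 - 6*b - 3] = -8*b - 6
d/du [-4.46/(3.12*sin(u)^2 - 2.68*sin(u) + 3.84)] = (27.8304*sin(u) - 11.9528)*cos(u)/(3.12*sin(u)^2 - 2.68*sin(u) + 3.84)^2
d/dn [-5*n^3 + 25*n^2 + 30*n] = -15*n^2 + 50*n + 30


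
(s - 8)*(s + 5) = s^2 - 3*s - 40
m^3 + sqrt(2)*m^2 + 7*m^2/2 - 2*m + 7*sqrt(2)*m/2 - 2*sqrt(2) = (m - 1/2)*(m + 4)*(m + sqrt(2))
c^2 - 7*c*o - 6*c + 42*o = (c - 6)*(c - 7*o)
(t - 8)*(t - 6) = t^2 - 14*t + 48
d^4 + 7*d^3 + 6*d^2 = d^2*(d + 1)*(d + 6)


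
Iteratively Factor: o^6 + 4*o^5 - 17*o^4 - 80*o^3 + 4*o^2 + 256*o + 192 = (o - 4)*(o^5 + 8*o^4 + 15*o^3 - 20*o^2 - 76*o - 48) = (o - 4)*(o + 4)*(o^4 + 4*o^3 - o^2 - 16*o - 12) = (o - 4)*(o - 2)*(o + 4)*(o^3 + 6*o^2 + 11*o + 6) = (o - 4)*(o - 2)*(o + 3)*(o + 4)*(o^2 + 3*o + 2) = (o - 4)*(o - 2)*(o + 1)*(o + 3)*(o + 4)*(o + 2)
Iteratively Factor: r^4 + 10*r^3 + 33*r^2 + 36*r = (r + 3)*(r^3 + 7*r^2 + 12*r) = r*(r + 3)*(r^2 + 7*r + 12) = r*(r + 3)^2*(r + 4)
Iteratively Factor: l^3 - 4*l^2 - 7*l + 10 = (l + 2)*(l^2 - 6*l + 5) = (l - 1)*(l + 2)*(l - 5)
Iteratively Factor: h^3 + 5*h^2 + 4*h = (h)*(h^2 + 5*h + 4) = h*(h + 4)*(h + 1)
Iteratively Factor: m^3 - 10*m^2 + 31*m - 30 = (m - 2)*(m^2 - 8*m + 15) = (m - 3)*(m - 2)*(m - 5)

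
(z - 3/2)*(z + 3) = z^2 + 3*z/2 - 9/2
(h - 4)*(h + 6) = h^2 + 2*h - 24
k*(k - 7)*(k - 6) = k^3 - 13*k^2 + 42*k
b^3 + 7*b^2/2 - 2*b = b*(b - 1/2)*(b + 4)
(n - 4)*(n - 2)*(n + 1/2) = n^3 - 11*n^2/2 + 5*n + 4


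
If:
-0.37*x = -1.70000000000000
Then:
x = 4.59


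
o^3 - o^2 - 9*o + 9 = (o - 3)*(o - 1)*(o + 3)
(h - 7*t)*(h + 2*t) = h^2 - 5*h*t - 14*t^2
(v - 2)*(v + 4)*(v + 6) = v^3 + 8*v^2 + 4*v - 48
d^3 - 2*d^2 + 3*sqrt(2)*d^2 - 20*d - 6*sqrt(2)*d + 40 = (d - 2)*(d - 2*sqrt(2))*(d + 5*sqrt(2))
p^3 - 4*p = p*(p - 2)*(p + 2)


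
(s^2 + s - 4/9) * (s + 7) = s^3 + 8*s^2 + 59*s/9 - 28/9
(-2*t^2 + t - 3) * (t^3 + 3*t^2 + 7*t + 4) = -2*t^5 - 5*t^4 - 14*t^3 - 10*t^2 - 17*t - 12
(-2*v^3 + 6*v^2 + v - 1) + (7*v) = -2*v^3 + 6*v^2 + 8*v - 1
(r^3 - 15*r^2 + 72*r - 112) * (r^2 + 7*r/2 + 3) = r^5 - 23*r^4/2 + 45*r^3/2 + 95*r^2 - 176*r - 336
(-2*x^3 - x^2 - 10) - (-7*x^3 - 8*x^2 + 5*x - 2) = 5*x^3 + 7*x^2 - 5*x - 8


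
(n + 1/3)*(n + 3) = n^2 + 10*n/3 + 1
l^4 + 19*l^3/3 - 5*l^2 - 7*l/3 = l*(l - 1)*(l + 1/3)*(l + 7)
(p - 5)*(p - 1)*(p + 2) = p^3 - 4*p^2 - 7*p + 10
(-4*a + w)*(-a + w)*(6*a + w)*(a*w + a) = 24*a^4*w + 24*a^4 - 26*a^3*w^2 - 26*a^3*w + a^2*w^3 + a^2*w^2 + a*w^4 + a*w^3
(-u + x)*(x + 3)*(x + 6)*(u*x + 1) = -u^2*x^3 - 9*u^2*x^2 - 18*u^2*x + u*x^4 + 9*u*x^3 + 17*u*x^2 - 9*u*x - 18*u + x^3 + 9*x^2 + 18*x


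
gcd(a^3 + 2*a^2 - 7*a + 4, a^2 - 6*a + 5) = a - 1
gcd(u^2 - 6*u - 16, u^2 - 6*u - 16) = u^2 - 6*u - 16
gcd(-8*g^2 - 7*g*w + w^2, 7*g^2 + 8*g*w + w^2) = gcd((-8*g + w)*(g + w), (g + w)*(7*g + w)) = g + w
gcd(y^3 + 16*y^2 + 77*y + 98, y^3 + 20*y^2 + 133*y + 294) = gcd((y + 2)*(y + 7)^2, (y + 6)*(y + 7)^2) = y^2 + 14*y + 49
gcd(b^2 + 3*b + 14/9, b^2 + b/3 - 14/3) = b + 7/3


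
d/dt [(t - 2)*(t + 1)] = 2*t - 1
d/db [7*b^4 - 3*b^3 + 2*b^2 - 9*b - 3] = 28*b^3 - 9*b^2 + 4*b - 9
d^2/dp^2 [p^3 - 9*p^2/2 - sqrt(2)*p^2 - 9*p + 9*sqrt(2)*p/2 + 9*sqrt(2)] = 6*p - 9 - 2*sqrt(2)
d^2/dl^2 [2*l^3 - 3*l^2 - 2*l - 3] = 12*l - 6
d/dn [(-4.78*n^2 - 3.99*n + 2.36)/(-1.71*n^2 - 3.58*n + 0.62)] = (10.2895*n^2 + 2.144*n + 5.975)/(2.9241*n^4 + 12.2436*n^3 + 10.696*n^2 - 4.4392*n + 0.3844)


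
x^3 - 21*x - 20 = (x - 5)*(x + 1)*(x + 4)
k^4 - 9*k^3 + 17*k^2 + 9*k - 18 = (k - 6)*(k - 3)*(k - 1)*(k + 1)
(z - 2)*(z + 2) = z^2 - 4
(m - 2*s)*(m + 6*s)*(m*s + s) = m^3*s + 4*m^2*s^2 + m^2*s - 12*m*s^3 + 4*m*s^2 - 12*s^3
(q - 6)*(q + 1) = q^2 - 5*q - 6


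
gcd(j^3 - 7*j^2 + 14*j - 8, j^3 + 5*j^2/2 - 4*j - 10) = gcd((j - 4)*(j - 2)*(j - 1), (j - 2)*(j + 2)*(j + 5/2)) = j - 2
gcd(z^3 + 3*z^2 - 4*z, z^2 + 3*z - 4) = z^2 + 3*z - 4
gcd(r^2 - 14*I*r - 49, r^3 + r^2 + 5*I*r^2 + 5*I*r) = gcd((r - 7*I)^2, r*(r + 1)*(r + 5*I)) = 1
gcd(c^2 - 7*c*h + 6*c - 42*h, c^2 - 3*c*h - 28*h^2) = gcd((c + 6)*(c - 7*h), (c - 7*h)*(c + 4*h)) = c - 7*h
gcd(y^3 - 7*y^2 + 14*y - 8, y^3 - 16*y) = y - 4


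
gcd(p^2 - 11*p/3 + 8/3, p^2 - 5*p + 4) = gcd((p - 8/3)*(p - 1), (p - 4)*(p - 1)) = p - 1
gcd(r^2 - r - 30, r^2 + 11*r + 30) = r + 5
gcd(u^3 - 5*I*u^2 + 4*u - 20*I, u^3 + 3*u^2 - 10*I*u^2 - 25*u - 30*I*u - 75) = u - 5*I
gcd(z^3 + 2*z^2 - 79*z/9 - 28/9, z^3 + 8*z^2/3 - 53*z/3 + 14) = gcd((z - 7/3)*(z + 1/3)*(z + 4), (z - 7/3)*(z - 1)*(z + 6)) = z - 7/3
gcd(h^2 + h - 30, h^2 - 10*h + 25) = h - 5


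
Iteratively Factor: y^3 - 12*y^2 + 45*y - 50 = (y - 2)*(y^2 - 10*y + 25) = (y - 5)*(y - 2)*(y - 5)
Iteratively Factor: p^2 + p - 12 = (p + 4)*(p - 3)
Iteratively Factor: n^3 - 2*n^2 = (n - 2)*(n^2) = n*(n - 2)*(n)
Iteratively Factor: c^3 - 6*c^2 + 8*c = (c - 2)*(c^2 - 4*c) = c*(c - 2)*(c - 4)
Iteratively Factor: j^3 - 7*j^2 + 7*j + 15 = (j + 1)*(j^2 - 8*j + 15) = (j - 3)*(j + 1)*(j - 5)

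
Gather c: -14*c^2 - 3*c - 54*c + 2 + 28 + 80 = -14*c^2 - 57*c + 110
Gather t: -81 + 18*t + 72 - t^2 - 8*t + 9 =-t^2 + 10*t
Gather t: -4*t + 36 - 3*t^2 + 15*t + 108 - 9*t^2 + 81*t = -12*t^2 + 92*t + 144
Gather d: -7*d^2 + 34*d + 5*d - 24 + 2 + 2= -7*d^2 + 39*d - 20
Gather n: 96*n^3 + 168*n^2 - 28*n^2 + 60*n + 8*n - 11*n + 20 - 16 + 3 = 96*n^3 + 140*n^2 + 57*n + 7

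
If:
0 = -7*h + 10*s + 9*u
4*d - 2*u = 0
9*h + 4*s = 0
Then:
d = u/2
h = 18*u/59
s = -81*u/118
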